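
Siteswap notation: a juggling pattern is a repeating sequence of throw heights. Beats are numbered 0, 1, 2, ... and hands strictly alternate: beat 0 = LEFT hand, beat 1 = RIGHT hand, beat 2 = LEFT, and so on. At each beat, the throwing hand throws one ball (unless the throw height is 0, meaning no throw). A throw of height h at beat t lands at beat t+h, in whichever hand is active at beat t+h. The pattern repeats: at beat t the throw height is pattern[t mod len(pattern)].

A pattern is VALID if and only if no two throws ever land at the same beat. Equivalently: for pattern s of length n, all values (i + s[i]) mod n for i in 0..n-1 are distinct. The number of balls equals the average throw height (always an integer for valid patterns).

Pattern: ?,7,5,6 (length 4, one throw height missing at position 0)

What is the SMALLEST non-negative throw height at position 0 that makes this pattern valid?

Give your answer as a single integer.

Answer: 2

Derivation:
i=0: s[i]=? (unknown)
i=1: (1 + 7) mod 4 = 0
i=2: (2 + 5) mod 4 = 3
i=3: (3 + 6) mod 4 = 1
Known residues: [0, 1, 3]; need a permutation of 0..3, so missing residue r = 2
Need (0 + s) mod 4 = 2; smallest s = (2 - 0) mod 4 = 2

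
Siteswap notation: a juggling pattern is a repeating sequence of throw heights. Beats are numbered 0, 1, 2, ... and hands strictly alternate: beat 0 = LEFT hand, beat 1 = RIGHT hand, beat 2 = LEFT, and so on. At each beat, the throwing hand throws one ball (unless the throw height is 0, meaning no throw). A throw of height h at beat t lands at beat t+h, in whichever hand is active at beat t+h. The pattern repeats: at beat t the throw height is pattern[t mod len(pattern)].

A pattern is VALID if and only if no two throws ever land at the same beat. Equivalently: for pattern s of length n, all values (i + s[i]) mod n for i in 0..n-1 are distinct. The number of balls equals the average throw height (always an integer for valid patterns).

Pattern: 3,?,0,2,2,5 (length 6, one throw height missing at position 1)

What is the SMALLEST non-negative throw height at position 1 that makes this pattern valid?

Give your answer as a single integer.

i=0: (0 + 3) mod 6 = 3
i=1: s[i]=? (unknown)
i=2: (2 + 0) mod 6 = 2
i=3: (3 + 2) mod 6 = 5
i=4: (4 + 2) mod 6 = 0
i=5: (5 + 5) mod 6 = 4
Known residues: [0, 2, 3, 4, 5]; need a permutation of 0..5, so missing residue r = 1
Need (1 + s) mod 6 = 1; smallest s = (1 - 1) mod 6 = 0

Answer: 0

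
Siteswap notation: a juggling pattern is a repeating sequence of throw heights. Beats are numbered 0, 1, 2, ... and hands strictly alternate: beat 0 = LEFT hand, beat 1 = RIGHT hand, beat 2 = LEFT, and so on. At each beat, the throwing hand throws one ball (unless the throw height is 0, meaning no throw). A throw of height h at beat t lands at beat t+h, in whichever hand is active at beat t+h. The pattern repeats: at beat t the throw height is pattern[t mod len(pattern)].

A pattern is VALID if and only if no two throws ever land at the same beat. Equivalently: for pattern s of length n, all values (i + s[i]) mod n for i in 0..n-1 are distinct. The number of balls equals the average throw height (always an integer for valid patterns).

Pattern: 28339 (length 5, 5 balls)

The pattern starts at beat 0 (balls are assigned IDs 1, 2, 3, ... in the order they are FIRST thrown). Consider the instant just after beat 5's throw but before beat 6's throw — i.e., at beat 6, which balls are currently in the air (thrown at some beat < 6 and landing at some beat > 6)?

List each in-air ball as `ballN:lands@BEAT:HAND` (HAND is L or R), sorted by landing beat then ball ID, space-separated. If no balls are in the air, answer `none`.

Answer: ball1:lands@7:R ball2:lands@9:R ball4:lands@13:R

Derivation:
Beat 0 (L): throw ball1 h=2 -> lands@2:L; in-air after throw: [b1@2:L]
Beat 1 (R): throw ball2 h=8 -> lands@9:R; in-air after throw: [b1@2:L b2@9:R]
Beat 2 (L): throw ball1 h=3 -> lands@5:R; in-air after throw: [b1@5:R b2@9:R]
Beat 3 (R): throw ball3 h=3 -> lands@6:L; in-air after throw: [b1@5:R b3@6:L b2@9:R]
Beat 4 (L): throw ball4 h=9 -> lands@13:R; in-air after throw: [b1@5:R b3@6:L b2@9:R b4@13:R]
Beat 5 (R): throw ball1 h=2 -> lands@7:R; in-air after throw: [b3@6:L b1@7:R b2@9:R b4@13:R]
Beat 6 (L): throw ball3 h=8 -> lands@14:L; in-air after throw: [b1@7:R b2@9:R b4@13:R b3@14:L]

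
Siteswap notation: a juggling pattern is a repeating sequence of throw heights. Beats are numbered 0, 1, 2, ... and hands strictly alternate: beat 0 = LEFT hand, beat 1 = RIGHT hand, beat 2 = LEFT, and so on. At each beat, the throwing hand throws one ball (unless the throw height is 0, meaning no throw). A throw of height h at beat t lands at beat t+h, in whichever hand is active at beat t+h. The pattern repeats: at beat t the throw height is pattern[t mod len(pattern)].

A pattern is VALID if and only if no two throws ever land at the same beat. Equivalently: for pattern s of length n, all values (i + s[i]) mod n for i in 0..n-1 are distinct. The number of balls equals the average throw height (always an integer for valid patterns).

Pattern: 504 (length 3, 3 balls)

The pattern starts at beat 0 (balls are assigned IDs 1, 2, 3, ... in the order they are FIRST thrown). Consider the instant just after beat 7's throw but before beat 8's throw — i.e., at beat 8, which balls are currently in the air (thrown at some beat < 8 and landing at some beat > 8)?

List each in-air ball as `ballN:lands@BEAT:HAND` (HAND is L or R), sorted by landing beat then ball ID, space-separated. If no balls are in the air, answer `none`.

Answer: ball1:lands@9:R ball2:lands@11:R

Derivation:
Beat 0 (L): throw ball1 h=5 -> lands@5:R; in-air after throw: [b1@5:R]
Beat 2 (L): throw ball2 h=4 -> lands@6:L; in-air after throw: [b1@5:R b2@6:L]
Beat 3 (R): throw ball3 h=5 -> lands@8:L; in-air after throw: [b1@5:R b2@6:L b3@8:L]
Beat 5 (R): throw ball1 h=4 -> lands@9:R; in-air after throw: [b2@6:L b3@8:L b1@9:R]
Beat 6 (L): throw ball2 h=5 -> lands@11:R; in-air after throw: [b3@8:L b1@9:R b2@11:R]
Beat 8 (L): throw ball3 h=4 -> lands@12:L; in-air after throw: [b1@9:R b2@11:R b3@12:L]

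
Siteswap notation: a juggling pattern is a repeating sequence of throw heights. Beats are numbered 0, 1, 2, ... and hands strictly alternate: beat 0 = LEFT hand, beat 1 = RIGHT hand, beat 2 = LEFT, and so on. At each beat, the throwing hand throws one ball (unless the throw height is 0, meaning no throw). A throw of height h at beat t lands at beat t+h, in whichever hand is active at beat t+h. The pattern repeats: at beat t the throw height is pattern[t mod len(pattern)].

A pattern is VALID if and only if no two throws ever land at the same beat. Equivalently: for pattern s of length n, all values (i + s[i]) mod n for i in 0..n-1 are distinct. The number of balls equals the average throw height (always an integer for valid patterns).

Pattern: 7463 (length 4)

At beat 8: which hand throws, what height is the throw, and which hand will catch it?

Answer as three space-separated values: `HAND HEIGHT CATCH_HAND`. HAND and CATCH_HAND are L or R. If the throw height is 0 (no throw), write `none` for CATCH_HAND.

Beat 8: 8 mod 2 = 0, so hand = L
Throw height = pattern[8 mod 4] = pattern[0] = 7
Lands at beat 8+7=15, 15 mod 2 = 1, so catch hand = R

Answer: L 7 R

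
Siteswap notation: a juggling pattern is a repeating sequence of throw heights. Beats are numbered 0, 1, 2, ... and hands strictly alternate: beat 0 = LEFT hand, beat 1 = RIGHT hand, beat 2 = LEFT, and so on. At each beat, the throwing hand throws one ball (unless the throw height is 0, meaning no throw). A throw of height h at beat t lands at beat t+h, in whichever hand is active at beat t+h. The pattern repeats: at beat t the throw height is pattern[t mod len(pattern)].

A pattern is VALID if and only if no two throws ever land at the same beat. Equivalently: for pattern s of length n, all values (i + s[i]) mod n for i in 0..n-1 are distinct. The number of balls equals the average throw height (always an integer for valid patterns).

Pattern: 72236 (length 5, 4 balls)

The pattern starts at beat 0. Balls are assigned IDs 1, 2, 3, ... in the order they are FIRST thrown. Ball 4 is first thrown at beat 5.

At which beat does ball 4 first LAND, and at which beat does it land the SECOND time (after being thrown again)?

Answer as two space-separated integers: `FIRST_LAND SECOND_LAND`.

Answer: 12 14

Derivation:
Beat 0 (L): throw ball1 h=7 -> lands@7:R; in-air after throw: [b1@7:R]
Beat 1 (R): throw ball2 h=2 -> lands@3:R; in-air after throw: [b2@3:R b1@7:R]
Beat 2 (L): throw ball3 h=2 -> lands@4:L; in-air after throw: [b2@3:R b3@4:L b1@7:R]
Beat 3 (R): throw ball2 h=3 -> lands@6:L; in-air after throw: [b3@4:L b2@6:L b1@7:R]
Beat 4 (L): throw ball3 h=6 -> lands@10:L; in-air after throw: [b2@6:L b1@7:R b3@10:L]
Beat 5 (R): throw ball4 h=7 -> lands@12:L; in-air after throw: [b2@6:L b1@7:R b3@10:L b4@12:L]
Beat 6 (L): throw ball2 h=2 -> lands@8:L; in-air after throw: [b1@7:R b2@8:L b3@10:L b4@12:L]
Beat 7 (R): throw ball1 h=2 -> lands@9:R; in-air after throw: [b2@8:L b1@9:R b3@10:L b4@12:L]
Beat 8 (L): throw ball2 h=3 -> lands@11:R; in-air after throw: [b1@9:R b3@10:L b2@11:R b4@12:L]
Beat 9 (R): throw ball1 h=6 -> lands@15:R; in-air after throw: [b3@10:L b2@11:R b4@12:L b1@15:R]
Beat 10 (L): throw ball3 h=7 -> lands@17:R; in-air after throw: [b2@11:R b4@12:L b1@15:R b3@17:R]
Beat 11 (R): throw ball2 h=2 -> lands@13:R; in-air after throw: [b4@12:L b2@13:R b1@15:R b3@17:R]
Beat 12 (L): throw ball4 h=2 -> lands@14:L; in-air after throw: [b2@13:R b4@14:L b1@15:R b3@17:R]
Ball 4: thrown@5 h=7 -> first land @12; rethrown@12 h=2 -> second land @14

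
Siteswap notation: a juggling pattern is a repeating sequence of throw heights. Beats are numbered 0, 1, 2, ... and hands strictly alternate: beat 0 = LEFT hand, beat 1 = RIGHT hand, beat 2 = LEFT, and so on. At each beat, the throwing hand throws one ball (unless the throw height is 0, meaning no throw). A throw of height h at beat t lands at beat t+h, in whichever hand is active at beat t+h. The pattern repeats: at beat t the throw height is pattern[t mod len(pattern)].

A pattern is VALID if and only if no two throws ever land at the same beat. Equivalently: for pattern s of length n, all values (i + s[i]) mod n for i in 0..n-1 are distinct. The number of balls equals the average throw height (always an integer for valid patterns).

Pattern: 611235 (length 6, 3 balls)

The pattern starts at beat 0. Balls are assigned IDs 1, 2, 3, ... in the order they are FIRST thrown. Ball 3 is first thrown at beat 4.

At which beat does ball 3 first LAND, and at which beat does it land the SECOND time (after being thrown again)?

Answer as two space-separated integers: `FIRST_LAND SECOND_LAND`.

Beat 0 (L): throw ball1 h=6 -> lands@6:L; in-air after throw: [b1@6:L]
Beat 1 (R): throw ball2 h=1 -> lands@2:L; in-air after throw: [b2@2:L b1@6:L]
Beat 2 (L): throw ball2 h=1 -> lands@3:R; in-air after throw: [b2@3:R b1@6:L]
Beat 3 (R): throw ball2 h=2 -> lands@5:R; in-air after throw: [b2@5:R b1@6:L]
Beat 4 (L): throw ball3 h=3 -> lands@7:R; in-air after throw: [b2@5:R b1@6:L b3@7:R]
Beat 5 (R): throw ball2 h=5 -> lands@10:L; in-air after throw: [b1@6:L b3@7:R b2@10:L]
Beat 6 (L): throw ball1 h=6 -> lands@12:L; in-air after throw: [b3@7:R b2@10:L b1@12:L]
Beat 7 (R): throw ball3 h=1 -> lands@8:L; in-air after throw: [b3@8:L b2@10:L b1@12:L]
Beat 8 (L): throw ball3 h=1 -> lands@9:R; in-air after throw: [b3@9:R b2@10:L b1@12:L]
Ball 3: thrown@4 h=3 -> first land @7; rethrown@7 h=1 -> second land @8

Answer: 7 8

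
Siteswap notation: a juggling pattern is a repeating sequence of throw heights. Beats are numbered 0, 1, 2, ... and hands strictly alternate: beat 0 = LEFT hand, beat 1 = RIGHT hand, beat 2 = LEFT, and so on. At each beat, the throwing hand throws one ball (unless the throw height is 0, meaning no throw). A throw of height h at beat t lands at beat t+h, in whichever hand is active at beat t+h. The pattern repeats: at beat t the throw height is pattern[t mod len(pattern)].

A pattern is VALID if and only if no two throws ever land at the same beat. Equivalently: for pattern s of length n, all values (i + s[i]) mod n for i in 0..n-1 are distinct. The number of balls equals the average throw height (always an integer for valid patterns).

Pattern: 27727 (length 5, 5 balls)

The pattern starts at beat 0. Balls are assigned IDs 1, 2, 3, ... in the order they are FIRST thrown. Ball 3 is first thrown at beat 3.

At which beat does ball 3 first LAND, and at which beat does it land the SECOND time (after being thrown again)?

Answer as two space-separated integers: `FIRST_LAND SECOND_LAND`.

Beat 0 (L): throw ball1 h=2 -> lands@2:L; in-air after throw: [b1@2:L]
Beat 1 (R): throw ball2 h=7 -> lands@8:L; in-air after throw: [b1@2:L b2@8:L]
Beat 2 (L): throw ball1 h=7 -> lands@9:R; in-air after throw: [b2@8:L b1@9:R]
Beat 3 (R): throw ball3 h=2 -> lands@5:R; in-air after throw: [b3@5:R b2@8:L b1@9:R]
Beat 4 (L): throw ball4 h=7 -> lands@11:R; in-air after throw: [b3@5:R b2@8:L b1@9:R b4@11:R]
Beat 5 (R): throw ball3 h=2 -> lands@7:R; in-air after throw: [b3@7:R b2@8:L b1@9:R b4@11:R]
Beat 6 (L): throw ball5 h=7 -> lands@13:R; in-air after throw: [b3@7:R b2@8:L b1@9:R b4@11:R b5@13:R]
Beat 7 (R): throw ball3 h=7 -> lands@14:L; in-air after throw: [b2@8:L b1@9:R b4@11:R b5@13:R b3@14:L]
Ball 3: thrown@3 h=2 -> first land @5; rethrown@5 h=2 -> second land @7

Answer: 5 7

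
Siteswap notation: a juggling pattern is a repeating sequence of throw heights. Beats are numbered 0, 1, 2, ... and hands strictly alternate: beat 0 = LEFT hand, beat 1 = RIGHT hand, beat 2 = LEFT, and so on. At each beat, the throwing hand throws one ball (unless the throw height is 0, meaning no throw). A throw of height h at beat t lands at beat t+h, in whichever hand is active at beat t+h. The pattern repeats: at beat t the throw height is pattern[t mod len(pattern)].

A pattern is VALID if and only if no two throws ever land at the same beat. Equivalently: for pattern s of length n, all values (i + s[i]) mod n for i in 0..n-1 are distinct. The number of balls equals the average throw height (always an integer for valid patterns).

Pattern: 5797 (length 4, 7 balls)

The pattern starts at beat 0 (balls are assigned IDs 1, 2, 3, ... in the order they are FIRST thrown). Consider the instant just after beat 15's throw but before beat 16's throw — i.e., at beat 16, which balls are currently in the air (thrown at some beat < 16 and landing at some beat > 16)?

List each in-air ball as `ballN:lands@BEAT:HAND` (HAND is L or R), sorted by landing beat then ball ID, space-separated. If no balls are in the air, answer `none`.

Beat 0 (L): throw ball1 h=5 -> lands@5:R; in-air after throw: [b1@5:R]
Beat 1 (R): throw ball2 h=7 -> lands@8:L; in-air after throw: [b1@5:R b2@8:L]
Beat 2 (L): throw ball3 h=9 -> lands@11:R; in-air after throw: [b1@5:R b2@8:L b3@11:R]
Beat 3 (R): throw ball4 h=7 -> lands@10:L; in-air after throw: [b1@5:R b2@8:L b4@10:L b3@11:R]
Beat 4 (L): throw ball5 h=5 -> lands@9:R; in-air after throw: [b1@5:R b2@8:L b5@9:R b4@10:L b3@11:R]
Beat 5 (R): throw ball1 h=7 -> lands@12:L; in-air after throw: [b2@8:L b5@9:R b4@10:L b3@11:R b1@12:L]
Beat 6 (L): throw ball6 h=9 -> lands@15:R; in-air after throw: [b2@8:L b5@9:R b4@10:L b3@11:R b1@12:L b6@15:R]
Beat 7 (R): throw ball7 h=7 -> lands@14:L; in-air after throw: [b2@8:L b5@9:R b4@10:L b3@11:R b1@12:L b7@14:L b6@15:R]
Beat 8 (L): throw ball2 h=5 -> lands@13:R; in-air after throw: [b5@9:R b4@10:L b3@11:R b1@12:L b2@13:R b7@14:L b6@15:R]
Beat 9 (R): throw ball5 h=7 -> lands@16:L; in-air after throw: [b4@10:L b3@11:R b1@12:L b2@13:R b7@14:L b6@15:R b5@16:L]
Beat 10 (L): throw ball4 h=9 -> lands@19:R; in-air after throw: [b3@11:R b1@12:L b2@13:R b7@14:L b6@15:R b5@16:L b4@19:R]
Beat 11 (R): throw ball3 h=7 -> lands@18:L; in-air after throw: [b1@12:L b2@13:R b7@14:L b6@15:R b5@16:L b3@18:L b4@19:R]
Beat 12 (L): throw ball1 h=5 -> lands@17:R; in-air after throw: [b2@13:R b7@14:L b6@15:R b5@16:L b1@17:R b3@18:L b4@19:R]
Beat 13 (R): throw ball2 h=7 -> lands@20:L; in-air after throw: [b7@14:L b6@15:R b5@16:L b1@17:R b3@18:L b4@19:R b2@20:L]
Beat 14 (L): throw ball7 h=9 -> lands@23:R; in-air after throw: [b6@15:R b5@16:L b1@17:R b3@18:L b4@19:R b2@20:L b7@23:R]
Beat 15 (R): throw ball6 h=7 -> lands@22:L; in-air after throw: [b5@16:L b1@17:R b3@18:L b4@19:R b2@20:L b6@22:L b7@23:R]
Beat 16 (L): throw ball5 h=5 -> lands@21:R; in-air after throw: [b1@17:R b3@18:L b4@19:R b2@20:L b5@21:R b6@22:L b7@23:R]

Answer: ball1:lands@17:R ball3:lands@18:L ball4:lands@19:R ball2:lands@20:L ball6:lands@22:L ball7:lands@23:R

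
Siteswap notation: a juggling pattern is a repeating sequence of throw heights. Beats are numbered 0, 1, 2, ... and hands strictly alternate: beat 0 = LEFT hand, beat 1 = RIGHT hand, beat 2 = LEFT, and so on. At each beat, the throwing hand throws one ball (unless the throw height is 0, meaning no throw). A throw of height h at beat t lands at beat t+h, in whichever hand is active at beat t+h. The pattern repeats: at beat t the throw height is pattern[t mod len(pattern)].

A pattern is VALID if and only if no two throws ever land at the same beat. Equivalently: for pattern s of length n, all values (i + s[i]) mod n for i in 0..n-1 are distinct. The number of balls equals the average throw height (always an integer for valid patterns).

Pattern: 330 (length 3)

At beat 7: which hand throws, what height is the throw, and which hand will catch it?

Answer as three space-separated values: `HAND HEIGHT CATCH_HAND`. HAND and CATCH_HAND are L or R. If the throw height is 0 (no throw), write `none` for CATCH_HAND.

Answer: R 3 L

Derivation:
Beat 7: 7 mod 2 = 1, so hand = R
Throw height = pattern[7 mod 3] = pattern[1] = 3
Lands at beat 7+3=10, 10 mod 2 = 0, so catch hand = L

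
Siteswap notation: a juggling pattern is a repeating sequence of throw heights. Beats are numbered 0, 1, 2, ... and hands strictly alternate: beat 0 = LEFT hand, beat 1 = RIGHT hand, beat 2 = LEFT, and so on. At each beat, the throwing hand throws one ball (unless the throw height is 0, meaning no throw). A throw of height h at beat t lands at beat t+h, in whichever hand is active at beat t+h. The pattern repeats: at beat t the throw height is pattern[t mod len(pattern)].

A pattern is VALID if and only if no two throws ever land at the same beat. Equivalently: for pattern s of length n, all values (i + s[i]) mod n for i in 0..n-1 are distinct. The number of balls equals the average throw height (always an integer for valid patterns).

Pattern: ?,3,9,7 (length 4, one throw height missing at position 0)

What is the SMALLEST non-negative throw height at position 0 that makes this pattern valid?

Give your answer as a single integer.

i=0: s[i]=? (unknown)
i=1: (1 + 3) mod 4 = 0
i=2: (2 + 9) mod 4 = 3
i=3: (3 + 7) mod 4 = 2
Known residues: [0, 2, 3]; need a permutation of 0..3, so missing residue r = 1
Need (0 + s) mod 4 = 1; smallest s = (1 - 0) mod 4 = 1

Answer: 1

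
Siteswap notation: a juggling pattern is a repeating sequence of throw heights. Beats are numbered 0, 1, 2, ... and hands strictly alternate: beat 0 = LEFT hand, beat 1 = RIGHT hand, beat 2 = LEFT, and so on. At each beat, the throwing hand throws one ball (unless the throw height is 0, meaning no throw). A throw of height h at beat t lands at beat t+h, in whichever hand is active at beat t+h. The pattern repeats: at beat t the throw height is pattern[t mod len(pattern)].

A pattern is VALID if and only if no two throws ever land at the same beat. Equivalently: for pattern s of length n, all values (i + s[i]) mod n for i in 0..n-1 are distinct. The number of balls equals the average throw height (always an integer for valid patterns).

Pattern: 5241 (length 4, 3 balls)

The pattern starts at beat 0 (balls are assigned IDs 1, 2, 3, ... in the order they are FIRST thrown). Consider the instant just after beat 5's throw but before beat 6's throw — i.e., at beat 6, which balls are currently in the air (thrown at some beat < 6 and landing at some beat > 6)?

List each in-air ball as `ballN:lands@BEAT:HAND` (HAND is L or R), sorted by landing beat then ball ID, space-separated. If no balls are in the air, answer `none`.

Beat 0 (L): throw ball1 h=5 -> lands@5:R; in-air after throw: [b1@5:R]
Beat 1 (R): throw ball2 h=2 -> lands@3:R; in-air after throw: [b2@3:R b1@5:R]
Beat 2 (L): throw ball3 h=4 -> lands@6:L; in-air after throw: [b2@3:R b1@5:R b3@6:L]
Beat 3 (R): throw ball2 h=1 -> lands@4:L; in-air after throw: [b2@4:L b1@5:R b3@6:L]
Beat 4 (L): throw ball2 h=5 -> lands@9:R; in-air after throw: [b1@5:R b3@6:L b2@9:R]
Beat 5 (R): throw ball1 h=2 -> lands@7:R; in-air after throw: [b3@6:L b1@7:R b2@9:R]
Beat 6 (L): throw ball3 h=4 -> lands@10:L; in-air after throw: [b1@7:R b2@9:R b3@10:L]

Answer: ball1:lands@7:R ball2:lands@9:R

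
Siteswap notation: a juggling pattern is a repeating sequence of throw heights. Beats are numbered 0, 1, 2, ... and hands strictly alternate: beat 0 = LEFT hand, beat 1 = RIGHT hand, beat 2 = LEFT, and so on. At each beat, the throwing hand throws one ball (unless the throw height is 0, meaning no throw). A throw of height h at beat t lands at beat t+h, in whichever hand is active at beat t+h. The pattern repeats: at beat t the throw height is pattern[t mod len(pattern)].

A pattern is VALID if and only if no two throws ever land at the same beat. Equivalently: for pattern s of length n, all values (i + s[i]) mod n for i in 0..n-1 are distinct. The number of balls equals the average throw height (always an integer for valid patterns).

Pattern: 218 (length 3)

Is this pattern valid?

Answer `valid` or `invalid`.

i=0: (i + s[i]) mod n = (0 + 2) mod 3 = 2
i=1: (i + s[i]) mod n = (1 + 1) mod 3 = 2
i=2: (i + s[i]) mod n = (2 + 8) mod 3 = 1
Residues: [2, 2, 1], distinct: False

Answer: invalid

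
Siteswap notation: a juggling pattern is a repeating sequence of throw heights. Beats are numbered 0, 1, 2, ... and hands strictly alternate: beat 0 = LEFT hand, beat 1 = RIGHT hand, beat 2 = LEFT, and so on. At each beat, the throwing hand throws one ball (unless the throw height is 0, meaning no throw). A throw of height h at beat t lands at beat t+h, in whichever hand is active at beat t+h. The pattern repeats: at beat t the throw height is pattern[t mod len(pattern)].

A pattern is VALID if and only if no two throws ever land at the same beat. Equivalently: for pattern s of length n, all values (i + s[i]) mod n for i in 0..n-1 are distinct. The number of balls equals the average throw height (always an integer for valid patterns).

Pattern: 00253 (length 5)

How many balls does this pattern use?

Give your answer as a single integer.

Pattern = [0, 0, 2, 5, 3], length n = 5
  position 0: throw height = 0, running sum = 0
  position 1: throw height = 0, running sum = 0
  position 2: throw height = 2, running sum = 2
  position 3: throw height = 5, running sum = 7
  position 4: throw height = 3, running sum = 10
Total sum = 10; balls = sum / n = 10 / 5 = 2

Answer: 2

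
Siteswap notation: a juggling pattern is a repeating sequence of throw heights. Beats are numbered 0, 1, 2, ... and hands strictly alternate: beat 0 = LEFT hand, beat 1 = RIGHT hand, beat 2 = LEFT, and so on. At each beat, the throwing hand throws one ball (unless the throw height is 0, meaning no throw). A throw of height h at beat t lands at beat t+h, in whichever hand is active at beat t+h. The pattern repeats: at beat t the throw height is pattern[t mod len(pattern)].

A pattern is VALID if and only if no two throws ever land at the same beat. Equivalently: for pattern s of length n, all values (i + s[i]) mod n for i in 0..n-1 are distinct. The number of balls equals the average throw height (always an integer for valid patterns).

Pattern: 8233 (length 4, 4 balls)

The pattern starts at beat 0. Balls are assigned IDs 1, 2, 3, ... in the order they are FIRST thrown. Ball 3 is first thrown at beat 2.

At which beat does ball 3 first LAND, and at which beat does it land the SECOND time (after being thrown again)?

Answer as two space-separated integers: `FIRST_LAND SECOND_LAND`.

Answer: 5 7

Derivation:
Beat 0 (L): throw ball1 h=8 -> lands@8:L; in-air after throw: [b1@8:L]
Beat 1 (R): throw ball2 h=2 -> lands@3:R; in-air after throw: [b2@3:R b1@8:L]
Beat 2 (L): throw ball3 h=3 -> lands@5:R; in-air after throw: [b2@3:R b3@5:R b1@8:L]
Beat 3 (R): throw ball2 h=3 -> lands@6:L; in-air after throw: [b3@5:R b2@6:L b1@8:L]
Beat 4 (L): throw ball4 h=8 -> lands@12:L; in-air after throw: [b3@5:R b2@6:L b1@8:L b4@12:L]
Beat 5 (R): throw ball3 h=2 -> lands@7:R; in-air after throw: [b2@6:L b3@7:R b1@8:L b4@12:L]
Beat 6 (L): throw ball2 h=3 -> lands@9:R; in-air after throw: [b3@7:R b1@8:L b2@9:R b4@12:L]
Beat 7 (R): throw ball3 h=3 -> lands@10:L; in-air after throw: [b1@8:L b2@9:R b3@10:L b4@12:L]
Ball 3: thrown@2 h=3 -> first land @5; rethrown@5 h=2 -> second land @7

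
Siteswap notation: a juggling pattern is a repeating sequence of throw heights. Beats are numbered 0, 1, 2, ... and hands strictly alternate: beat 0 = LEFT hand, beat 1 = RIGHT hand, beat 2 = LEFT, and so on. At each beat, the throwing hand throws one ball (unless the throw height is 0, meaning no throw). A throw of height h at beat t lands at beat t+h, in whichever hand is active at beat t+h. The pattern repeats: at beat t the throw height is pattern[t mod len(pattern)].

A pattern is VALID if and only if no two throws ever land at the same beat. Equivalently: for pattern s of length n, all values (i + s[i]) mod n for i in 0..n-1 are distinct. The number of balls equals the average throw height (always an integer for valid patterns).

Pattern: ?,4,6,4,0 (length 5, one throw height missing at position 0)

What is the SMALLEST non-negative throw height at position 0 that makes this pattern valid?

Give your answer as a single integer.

Answer: 1

Derivation:
i=0: s[i]=? (unknown)
i=1: (1 + 4) mod 5 = 0
i=2: (2 + 6) mod 5 = 3
i=3: (3 + 4) mod 5 = 2
i=4: (4 + 0) mod 5 = 4
Known residues: [0, 2, 3, 4]; need a permutation of 0..4, so missing residue r = 1
Need (0 + s) mod 5 = 1; smallest s = (1 - 0) mod 5 = 1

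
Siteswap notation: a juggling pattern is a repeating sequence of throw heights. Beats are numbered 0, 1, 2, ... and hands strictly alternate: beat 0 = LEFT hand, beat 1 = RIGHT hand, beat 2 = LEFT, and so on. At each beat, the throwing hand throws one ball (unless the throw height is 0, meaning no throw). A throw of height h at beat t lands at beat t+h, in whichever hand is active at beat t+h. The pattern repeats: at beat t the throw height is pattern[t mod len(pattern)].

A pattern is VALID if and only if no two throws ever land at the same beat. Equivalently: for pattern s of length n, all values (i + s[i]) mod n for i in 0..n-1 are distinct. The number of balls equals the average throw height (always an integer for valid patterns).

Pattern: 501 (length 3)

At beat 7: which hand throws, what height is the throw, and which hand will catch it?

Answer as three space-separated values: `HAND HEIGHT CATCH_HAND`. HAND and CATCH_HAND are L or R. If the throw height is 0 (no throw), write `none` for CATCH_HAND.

Answer: R 0 none

Derivation:
Beat 7: 7 mod 2 = 1, so hand = R
Throw height = pattern[7 mod 3] = pattern[1] = 0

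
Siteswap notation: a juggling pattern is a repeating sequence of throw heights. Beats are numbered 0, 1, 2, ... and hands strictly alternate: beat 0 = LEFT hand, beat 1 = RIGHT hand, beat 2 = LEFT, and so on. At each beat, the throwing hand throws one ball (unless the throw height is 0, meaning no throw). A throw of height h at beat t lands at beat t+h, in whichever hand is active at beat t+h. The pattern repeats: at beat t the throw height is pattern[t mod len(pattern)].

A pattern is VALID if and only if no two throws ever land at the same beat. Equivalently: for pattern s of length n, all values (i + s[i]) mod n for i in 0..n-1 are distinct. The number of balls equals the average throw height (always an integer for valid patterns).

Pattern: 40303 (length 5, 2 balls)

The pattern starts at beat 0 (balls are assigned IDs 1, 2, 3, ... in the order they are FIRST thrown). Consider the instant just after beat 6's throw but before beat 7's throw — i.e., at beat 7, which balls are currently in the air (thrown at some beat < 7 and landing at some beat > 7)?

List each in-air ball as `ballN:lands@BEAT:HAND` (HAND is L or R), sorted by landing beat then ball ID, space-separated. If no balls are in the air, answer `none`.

Answer: ball2:lands@9:R

Derivation:
Beat 0 (L): throw ball1 h=4 -> lands@4:L; in-air after throw: [b1@4:L]
Beat 2 (L): throw ball2 h=3 -> lands@5:R; in-air after throw: [b1@4:L b2@5:R]
Beat 4 (L): throw ball1 h=3 -> lands@7:R; in-air after throw: [b2@5:R b1@7:R]
Beat 5 (R): throw ball2 h=4 -> lands@9:R; in-air after throw: [b1@7:R b2@9:R]
Beat 7 (R): throw ball1 h=3 -> lands@10:L; in-air after throw: [b2@9:R b1@10:L]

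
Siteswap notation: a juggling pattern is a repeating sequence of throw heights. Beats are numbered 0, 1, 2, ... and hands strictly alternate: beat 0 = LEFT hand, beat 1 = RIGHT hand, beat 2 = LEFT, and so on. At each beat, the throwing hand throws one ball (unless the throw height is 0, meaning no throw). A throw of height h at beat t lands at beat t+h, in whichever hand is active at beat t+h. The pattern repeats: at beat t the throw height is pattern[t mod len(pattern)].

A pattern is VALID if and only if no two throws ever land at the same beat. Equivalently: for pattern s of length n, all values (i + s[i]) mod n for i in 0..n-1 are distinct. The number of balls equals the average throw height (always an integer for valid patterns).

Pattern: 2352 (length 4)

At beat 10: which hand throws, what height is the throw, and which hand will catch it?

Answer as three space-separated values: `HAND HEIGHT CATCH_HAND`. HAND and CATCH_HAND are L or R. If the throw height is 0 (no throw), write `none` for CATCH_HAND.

Beat 10: 10 mod 2 = 0, so hand = L
Throw height = pattern[10 mod 4] = pattern[2] = 5
Lands at beat 10+5=15, 15 mod 2 = 1, so catch hand = R

Answer: L 5 R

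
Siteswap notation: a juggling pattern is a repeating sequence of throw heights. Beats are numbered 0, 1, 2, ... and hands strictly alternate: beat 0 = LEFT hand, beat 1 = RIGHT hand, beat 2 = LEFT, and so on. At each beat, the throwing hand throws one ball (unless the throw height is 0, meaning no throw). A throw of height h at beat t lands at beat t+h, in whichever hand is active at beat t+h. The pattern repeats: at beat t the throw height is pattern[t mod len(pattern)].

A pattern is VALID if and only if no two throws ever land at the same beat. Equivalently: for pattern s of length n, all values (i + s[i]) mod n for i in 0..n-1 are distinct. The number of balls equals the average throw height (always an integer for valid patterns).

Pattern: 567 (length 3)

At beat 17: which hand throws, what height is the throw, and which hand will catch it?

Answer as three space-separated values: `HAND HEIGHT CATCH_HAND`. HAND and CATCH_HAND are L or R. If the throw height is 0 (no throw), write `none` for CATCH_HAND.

Beat 17: 17 mod 2 = 1, so hand = R
Throw height = pattern[17 mod 3] = pattern[2] = 7
Lands at beat 17+7=24, 24 mod 2 = 0, so catch hand = L

Answer: R 7 L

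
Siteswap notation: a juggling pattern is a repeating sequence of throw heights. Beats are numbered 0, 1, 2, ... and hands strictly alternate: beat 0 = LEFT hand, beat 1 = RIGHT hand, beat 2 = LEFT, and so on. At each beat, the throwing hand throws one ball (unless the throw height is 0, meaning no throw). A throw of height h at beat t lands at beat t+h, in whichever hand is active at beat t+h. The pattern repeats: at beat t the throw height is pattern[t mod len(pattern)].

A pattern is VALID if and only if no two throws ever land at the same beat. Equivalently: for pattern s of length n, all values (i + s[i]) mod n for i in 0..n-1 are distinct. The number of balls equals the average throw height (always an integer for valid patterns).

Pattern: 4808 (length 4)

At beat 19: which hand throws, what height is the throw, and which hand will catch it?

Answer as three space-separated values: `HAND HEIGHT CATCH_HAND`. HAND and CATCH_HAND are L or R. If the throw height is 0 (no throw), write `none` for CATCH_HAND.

Beat 19: 19 mod 2 = 1, so hand = R
Throw height = pattern[19 mod 4] = pattern[3] = 8
Lands at beat 19+8=27, 27 mod 2 = 1, so catch hand = R

Answer: R 8 R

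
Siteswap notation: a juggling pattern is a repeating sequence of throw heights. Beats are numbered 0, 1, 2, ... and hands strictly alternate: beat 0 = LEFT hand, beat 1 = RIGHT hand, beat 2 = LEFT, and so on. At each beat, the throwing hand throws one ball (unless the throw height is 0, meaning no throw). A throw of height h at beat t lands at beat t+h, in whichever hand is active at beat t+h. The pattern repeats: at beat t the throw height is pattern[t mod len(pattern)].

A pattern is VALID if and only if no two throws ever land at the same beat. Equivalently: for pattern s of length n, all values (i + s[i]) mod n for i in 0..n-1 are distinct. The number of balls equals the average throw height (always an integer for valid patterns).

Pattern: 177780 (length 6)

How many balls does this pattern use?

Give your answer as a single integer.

Pattern = [1, 7, 7, 7, 8, 0], length n = 6
  position 0: throw height = 1, running sum = 1
  position 1: throw height = 7, running sum = 8
  position 2: throw height = 7, running sum = 15
  position 3: throw height = 7, running sum = 22
  position 4: throw height = 8, running sum = 30
  position 5: throw height = 0, running sum = 30
Total sum = 30; balls = sum / n = 30 / 6 = 5

Answer: 5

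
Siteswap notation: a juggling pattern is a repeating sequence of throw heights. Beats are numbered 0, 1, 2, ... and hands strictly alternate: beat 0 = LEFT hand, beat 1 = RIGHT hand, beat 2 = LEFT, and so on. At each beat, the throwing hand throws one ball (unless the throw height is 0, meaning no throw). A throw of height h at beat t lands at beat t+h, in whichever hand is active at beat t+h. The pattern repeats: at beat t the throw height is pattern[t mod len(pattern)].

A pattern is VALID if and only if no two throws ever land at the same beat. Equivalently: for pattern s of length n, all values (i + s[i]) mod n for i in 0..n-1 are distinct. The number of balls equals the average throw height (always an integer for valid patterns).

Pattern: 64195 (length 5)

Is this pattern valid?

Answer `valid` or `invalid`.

Answer: valid

Derivation:
i=0: (i + s[i]) mod n = (0 + 6) mod 5 = 1
i=1: (i + s[i]) mod n = (1 + 4) mod 5 = 0
i=2: (i + s[i]) mod n = (2 + 1) mod 5 = 3
i=3: (i + s[i]) mod n = (3 + 9) mod 5 = 2
i=4: (i + s[i]) mod n = (4 + 5) mod 5 = 4
Residues: [1, 0, 3, 2, 4], distinct: True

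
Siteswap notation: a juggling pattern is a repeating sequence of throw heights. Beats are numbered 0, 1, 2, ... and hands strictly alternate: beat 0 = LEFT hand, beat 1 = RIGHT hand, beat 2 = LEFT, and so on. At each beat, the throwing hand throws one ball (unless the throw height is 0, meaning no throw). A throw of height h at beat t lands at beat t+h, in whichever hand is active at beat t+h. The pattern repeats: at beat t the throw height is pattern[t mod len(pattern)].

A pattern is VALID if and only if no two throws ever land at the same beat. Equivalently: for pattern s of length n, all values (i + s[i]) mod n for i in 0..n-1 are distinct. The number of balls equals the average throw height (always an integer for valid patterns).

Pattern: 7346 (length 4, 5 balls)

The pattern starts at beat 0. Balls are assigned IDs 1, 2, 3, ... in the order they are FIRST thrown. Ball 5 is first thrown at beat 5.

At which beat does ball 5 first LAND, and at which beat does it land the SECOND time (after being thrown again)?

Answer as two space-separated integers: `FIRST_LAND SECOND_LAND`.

Beat 0 (L): throw ball1 h=7 -> lands@7:R; in-air after throw: [b1@7:R]
Beat 1 (R): throw ball2 h=3 -> lands@4:L; in-air after throw: [b2@4:L b1@7:R]
Beat 2 (L): throw ball3 h=4 -> lands@6:L; in-air after throw: [b2@4:L b3@6:L b1@7:R]
Beat 3 (R): throw ball4 h=6 -> lands@9:R; in-air after throw: [b2@4:L b3@6:L b1@7:R b4@9:R]
Beat 4 (L): throw ball2 h=7 -> lands@11:R; in-air after throw: [b3@6:L b1@7:R b4@9:R b2@11:R]
Beat 5 (R): throw ball5 h=3 -> lands@8:L; in-air after throw: [b3@6:L b1@7:R b5@8:L b4@9:R b2@11:R]
Beat 6 (L): throw ball3 h=4 -> lands@10:L; in-air after throw: [b1@7:R b5@8:L b4@9:R b3@10:L b2@11:R]
Beat 7 (R): throw ball1 h=6 -> lands@13:R; in-air after throw: [b5@8:L b4@9:R b3@10:L b2@11:R b1@13:R]
Beat 8 (L): throw ball5 h=7 -> lands@15:R; in-air after throw: [b4@9:R b3@10:L b2@11:R b1@13:R b5@15:R]
Beat 9 (R): throw ball4 h=3 -> lands@12:L; in-air after throw: [b3@10:L b2@11:R b4@12:L b1@13:R b5@15:R]
Beat 10 (L): throw ball3 h=4 -> lands@14:L; in-air after throw: [b2@11:R b4@12:L b1@13:R b3@14:L b5@15:R]
Beat 11 (R): throw ball2 h=6 -> lands@17:R; in-air after throw: [b4@12:L b1@13:R b3@14:L b5@15:R b2@17:R]
Beat 12 (L): throw ball4 h=7 -> lands@19:R; in-air after throw: [b1@13:R b3@14:L b5@15:R b2@17:R b4@19:R]
Beat 13 (R): throw ball1 h=3 -> lands@16:L; in-air after throw: [b3@14:L b5@15:R b1@16:L b2@17:R b4@19:R]
Beat 14 (L): throw ball3 h=4 -> lands@18:L; in-air after throw: [b5@15:R b1@16:L b2@17:R b3@18:L b4@19:R]
Ball 5: thrown@5 h=3 -> first land @8; rethrown@8 h=7 -> second land @15

Answer: 8 15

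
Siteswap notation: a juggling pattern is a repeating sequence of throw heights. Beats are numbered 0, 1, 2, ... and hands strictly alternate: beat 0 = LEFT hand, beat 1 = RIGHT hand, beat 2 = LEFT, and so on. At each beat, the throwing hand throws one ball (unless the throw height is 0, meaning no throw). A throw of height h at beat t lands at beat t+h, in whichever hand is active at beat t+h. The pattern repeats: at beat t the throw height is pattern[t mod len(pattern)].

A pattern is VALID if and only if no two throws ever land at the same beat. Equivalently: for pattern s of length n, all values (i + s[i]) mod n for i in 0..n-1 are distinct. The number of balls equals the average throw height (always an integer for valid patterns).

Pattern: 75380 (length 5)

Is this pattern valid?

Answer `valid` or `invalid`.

Answer: invalid

Derivation:
i=0: (i + s[i]) mod n = (0 + 7) mod 5 = 2
i=1: (i + s[i]) mod n = (1 + 5) mod 5 = 1
i=2: (i + s[i]) mod n = (2 + 3) mod 5 = 0
i=3: (i + s[i]) mod n = (3 + 8) mod 5 = 1
i=4: (i + s[i]) mod n = (4 + 0) mod 5 = 4
Residues: [2, 1, 0, 1, 4], distinct: False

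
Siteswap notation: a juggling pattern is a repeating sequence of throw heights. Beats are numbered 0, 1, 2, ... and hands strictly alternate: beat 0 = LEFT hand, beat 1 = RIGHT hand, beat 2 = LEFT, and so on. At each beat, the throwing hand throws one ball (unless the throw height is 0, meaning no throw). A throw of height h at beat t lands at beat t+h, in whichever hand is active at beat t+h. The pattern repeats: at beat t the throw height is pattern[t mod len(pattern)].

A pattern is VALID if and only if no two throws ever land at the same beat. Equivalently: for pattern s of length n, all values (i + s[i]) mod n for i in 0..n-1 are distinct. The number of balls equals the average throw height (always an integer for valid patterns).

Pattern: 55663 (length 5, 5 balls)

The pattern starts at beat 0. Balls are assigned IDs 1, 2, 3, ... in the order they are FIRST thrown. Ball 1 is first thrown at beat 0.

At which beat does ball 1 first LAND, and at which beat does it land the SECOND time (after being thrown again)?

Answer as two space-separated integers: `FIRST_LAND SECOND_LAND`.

Answer: 5 10

Derivation:
Beat 0 (L): throw ball1 h=5 -> lands@5:R; in-air after throw: [b1@5:R]
Beat 1 (R): throw ball2 h=5 -> lands@6:L; in-air after throw: [b1@5:R b2@6:L]
Beat 2 (L): throw ball3 h=6 -> lands@8:L; in-air after throw: [b1@5:R b2@6:L b3@8:L]
Beat 3 (R): throw ball4 h=6 -> lands@9:R; in-air after throw: [b1@5:R b2@6:L b3@8:L b4@9:R]
Beat 4 (L): throw ball5 h=3 -> lands@7:R; in-air after throw: [b1@5:R b2@6:L b5@7:R b3@8:L b4@9:R]
Beat 5 (R): throw ball1 h=5 -> lands@10:L; in-air after throw: [b2@6:L b5@7:R b3@8:L b4@9:R b1@10:L]
Beat 6 (L): throw ball2 h=5 -> lands@11:R; in-air after throw: [b5@7:R b3@8:L b4@9:R b1@10:L b2@11:R]
Beat 7 (R): throw ball5 h=6 -> lands@13:R; in-air after throw: [b3@8:L b4@9:R b1@10:L b2@11:R b5@13:R]
Beat 8 (L): throw ball3 h=6 -> lands@14:L; in-air after throw: [b4@9:R b1@10:L b2@11:R b5@13:R b3@14:L]
Beat 9 (R): throw ball4 h=3 -> lands@12:L; in-air after throw: [b1@10:L b2@11:R b4@12:L b5@13:R b3@14:L]
Beat 10 (L): throw ball1 h=5 -> lands@15:R; in-air after throw: [b2@11:R b4@12:L b5@13:R b3@14:L b1@15:R]
Ball 1: thrown@0 h=5 -> first land @5; rethrown@5 h=5 -> second land @10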